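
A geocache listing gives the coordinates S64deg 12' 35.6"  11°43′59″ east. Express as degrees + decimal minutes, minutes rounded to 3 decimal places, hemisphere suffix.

Lat: seconds/60 = 0.59333; minutes = 12 + 0.59333 = 12.59333
Lon: 43 + 59/60 = 43.98333′

64° 12.593′ S, 11° 43.983′ E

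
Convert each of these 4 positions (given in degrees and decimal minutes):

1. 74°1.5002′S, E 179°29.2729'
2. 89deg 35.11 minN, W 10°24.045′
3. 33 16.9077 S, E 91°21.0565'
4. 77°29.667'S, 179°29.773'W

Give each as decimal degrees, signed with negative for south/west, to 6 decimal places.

Point 1:
  Lat: 74 + 1.5002/60 = 74.0250033
  hemisphere S, so the sign is −
  λ: 179 + 29.2729/60 = 179.4878817
  E ⇒ keep positive
Point 2:
  Lat: 89 + 35.11/60 = 89.5851667
  N → positive
  λ: 10 + 24.045/60 = 10.4007500
  W → negative
Point 3:
  Lat: 16.9077′ = 0.281795°; total 33.2817950
  S → negative
  Longitude: 21.0565′ = 0.350942°; total 91.3509417
  E ⇒ keep positive
Point 4:
  Latitude: 77 + 29.667/60 = 77.4944500
  hemisphere S, so the sign is −
  λ: 179 + 29.773/60 = 179.4962167
  W → negative

1. -74.025003, 179.487882
2. 89.585167, -10.400750
3. -33.281795, 91.350942
4. -77.494450, -179.496217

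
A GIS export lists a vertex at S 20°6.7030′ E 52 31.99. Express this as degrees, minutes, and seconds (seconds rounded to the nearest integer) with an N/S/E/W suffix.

Lat: 6.70300′ → 6′ and 0.70300 × 60 = 42.18″
λ: 31.99000′ → 31′ and 0.99000 × 60 = 59.40″

20°06′42″ S, 52°31′59″ E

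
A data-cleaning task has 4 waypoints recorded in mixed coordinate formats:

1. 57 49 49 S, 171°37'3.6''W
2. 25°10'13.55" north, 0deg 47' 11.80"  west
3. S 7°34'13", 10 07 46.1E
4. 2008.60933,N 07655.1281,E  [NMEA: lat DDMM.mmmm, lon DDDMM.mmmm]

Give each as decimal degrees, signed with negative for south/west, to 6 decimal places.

1. -57.830278, -171.617667
2. 25.170431, -0.786611
3. -7.570278, 10.129472
4. 20.143489, 76.918802

Point 1:
  Lat: 57 + 49/60 + 49/3600 = 57.8302778
  S → negative
  λ: 37′ + 3.6″ = 37.06000′; 171 + 37.06000/60 = 171.6176667
  hemisphere W, so the sign is −
Point 2:
  Latitude: 10′ + 13.55″ = 10.22583′; 25 + 10.22583/60 = 25.1704306
  N → positive
  λ: 0° + 47/60 + 11.8/3600 = 0 + 0.783333 + 0.003278 = 0.7866111
  W ⇒ negate
Point 3:
  Lat: 7° + 34/60 + 13/3600 = 7 + 0.566667 + 0.003611 = 7.5702778
  S → negative
  Longitude: 10 + 7/60 + 46.1/3600 = 10.1294722
  E → positive
Point 4:
  φ: split at 2 digits → 20° and 8.60933′; 20 + 8.60933/60 = 20.1434888
  N ⇒ keep positive
  Longitude: split at 3 digits → 076° and 55.1281′; 76 + 55.1281/60 = 76.9188017
  E ⇒ keep positive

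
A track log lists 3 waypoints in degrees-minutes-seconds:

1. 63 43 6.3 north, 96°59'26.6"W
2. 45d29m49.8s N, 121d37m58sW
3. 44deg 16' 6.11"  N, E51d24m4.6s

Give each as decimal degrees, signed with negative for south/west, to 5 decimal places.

Point 1:
  Latitude: 63° + 43/60 + 6.3/3600 = 63 + 0.716667 + 0.001750 = 63.718417
  N → positive
  λ: 96° + 59/60 + 26.6/3600 = 96 + 0.983333 + 0.007389 = 96.990722
  W ⇒ negate
Point 2:
  Lat: 45° + 29/60 + 49.8/3600 = 45 + 0.483333 + 0.013833 = 45.497167
  N → positive
  Longitude: 121° + 37/60 + 58/3600 = 121 + 0.616667 + 0.016111 = 121.632778
  W → negative
Point 3:
  Lat: 16′ + 6.11″ = 16.10183′; 44 + 16.10183/60 = 44.268364
  N ⇒ keep positive
  Lon: 24′ + 4.6″ = 24.07667′; 51 + 24.07667/60 = 51.401278
  E → positive

1. 63.71842, -96.99072
2. 45.49717, -121.63278
3. 44.26836, 51.40128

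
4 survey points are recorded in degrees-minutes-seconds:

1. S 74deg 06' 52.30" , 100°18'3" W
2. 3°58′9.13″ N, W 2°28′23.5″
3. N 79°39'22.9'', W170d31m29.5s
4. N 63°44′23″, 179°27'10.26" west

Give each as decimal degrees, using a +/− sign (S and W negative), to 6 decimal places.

1. -74.114528, -100.300833
2. 3.969203, -2.473194
3. 79.656361, -170.524861
4. 63.739722, -179.452850

Point 1:
  φ: 6′ + 52.3″ = 6.87167′; 74 + 6.87167/60 = 74.1145278
  S → negative
  Longitude: 100 + 18/60 + 3/3600 = 100.3008333
  W ⇒ negate
Point 2:
  Latitude: 3° + 58/60 + 9.13/3600 = 3 + 0.966667 + 0.002536 = 3.9692028
  N → positive
  Longitude: 28′ + 23.5″ = 28.39167′; 2 + 28.39167/60 = 2.4731944
  hemisphere W, so the sign is −
Point 3:
  Lat: 79° + 39/60 + 22.9/3600 = 79 + 0.650000 + 0.006361 = 79.6563611
  N ⇒ keep positive
  λ: 170° + 31/60 + 29.5/3600 = 170 + 0.516667 + 0.008194 = 170.5248611
  W ⇒ negate
Point 4:
  Lat: 44′ + 23″ = 44.38333′; 63 + 44.38333/60 = 63.7397222
  N → positive
  λ: 27′ + 10.26″ = 27.17100′; 179 + 27.17100/60 = 179.4528500
  W ⇒ negate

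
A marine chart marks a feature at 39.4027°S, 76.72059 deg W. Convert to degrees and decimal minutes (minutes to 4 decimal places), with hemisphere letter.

φ: minutes = (39.402700 − 39) × 60 = 24.162000
Lon: 76° + 0.720590 × 60 = 76° 43.235400′

39° 24.1620′ S, 76° 43.2354′ W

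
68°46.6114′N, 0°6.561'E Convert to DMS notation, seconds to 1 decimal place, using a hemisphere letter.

68°46′36.7″ N, 0°06′33.7″ E

Lat: fractional minutes 0.61140 × 60 = 36.684″
Longitude: 6.56100′ → 6′ and 0.56100 × 60 = 33.660″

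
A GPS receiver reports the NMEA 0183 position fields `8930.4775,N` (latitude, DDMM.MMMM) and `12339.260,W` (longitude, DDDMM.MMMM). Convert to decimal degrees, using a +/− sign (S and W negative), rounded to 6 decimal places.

89.507958, -123.654333

φ: degrees = first 2 digits = 89, minutes = 30.4775; 89 + 30.4775/60 = 89.5079583
N ⇒ keep positive
Longitude: degrees = first 3 digits = 123, minutes = 39.26; 123 + 39.26/60 = 123.6543333
hemisphere W, so the sign is −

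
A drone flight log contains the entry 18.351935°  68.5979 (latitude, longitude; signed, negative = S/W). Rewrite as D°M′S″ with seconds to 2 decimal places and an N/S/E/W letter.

φ: 0.351935 × 60 = 21.11610′ → 21′, remainder × 60 = 6.9660″
Longitude: 0.597900 × 60 = 35.87400′ → 35′, remainder × 60 = 52.4400″

18°21′6.97″ N, 68°35′52.44″ E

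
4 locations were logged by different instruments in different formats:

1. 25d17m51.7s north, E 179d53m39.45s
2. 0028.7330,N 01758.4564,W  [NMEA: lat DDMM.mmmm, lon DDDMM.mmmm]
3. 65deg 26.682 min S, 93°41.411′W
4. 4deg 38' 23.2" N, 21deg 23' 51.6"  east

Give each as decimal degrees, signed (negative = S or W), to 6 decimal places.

1. 25.297694, 179.894292
2. 0.478883, -17.974273
3. -65.444700, -93.690183
4. 4.639778, 21.397667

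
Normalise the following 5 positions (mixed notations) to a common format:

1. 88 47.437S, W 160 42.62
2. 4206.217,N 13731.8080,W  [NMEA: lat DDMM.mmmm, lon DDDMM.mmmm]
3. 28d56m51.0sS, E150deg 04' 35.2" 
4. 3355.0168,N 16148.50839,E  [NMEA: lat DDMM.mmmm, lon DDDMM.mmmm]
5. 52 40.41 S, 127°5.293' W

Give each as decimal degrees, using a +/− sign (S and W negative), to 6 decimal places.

Point 1:
  Latitude: 47.437′ = 0.790617°; total 88.7906167
  S ⇒ negate
  λ: 160 + 42.62/60 = 160.7103333
  hemisphere W, so the sign is −
Point 2:
  Lat: split at 2 digits → 42° and 6.217′; 42 + 6.217/60 = 42.1036167
  N ⇒ keep positive
  Longitude: degrees = first 3 digits = 137, minutes = 31.808; 137 + 31.808/60 = 137.5301333
  hemisphere W, so the sign is −
Point 3:
  φ: 28° + 56/60 + 51/3600 = 28 + 0.933333 + 0.014167 = 28.9475000
  hemisphere S, so the sign is −
  Lon: 150° + 4/60 + 35.2/3600 = 150 + 0.066667 + 0.009778 = 150.0764444
  E → positive
Point 4:
  Latitude: split at 2 digits → 33° and 55.0168′; 33 + 55.0168/60 = 33.9169467
  N ⇒ keep positive
  Lon: degrees = first 3 digits = 161, minutes = 48.50839; 161 + 48.50839/60 = 161.8084732
  E → positive
Point 5:
  Latitude: 40.41′ = 0.673500°; total 52.6735000
  S ⇒ negate
  λ: 127 + 5.293/60 = 127.0882167
  hemisphere W, so the sign is −

1. -88.790617, -160.710333
2. 42.103617, -137.530133
3. -28.947500, 150.076444
4. 33.916947, 161.808473
5. -52.673500, -127.088217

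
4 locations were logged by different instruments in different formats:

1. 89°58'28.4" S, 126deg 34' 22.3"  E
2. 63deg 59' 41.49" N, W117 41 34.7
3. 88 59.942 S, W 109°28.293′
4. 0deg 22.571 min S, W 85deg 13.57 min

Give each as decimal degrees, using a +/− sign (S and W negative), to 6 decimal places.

Point 1:
  Lat: 89° + 58/60 + 28.4/3600 = 89 + 0.966667 + 0.007889 = 89.9745556
  hemisphere S, so the sign is −
  λ: 34′ + 22.3″ = 34.37167′; 126 + 34.37167/60 = 126.5728611
  E → positive
Point 2:
  Lat: 63 + 59/60 + 41.49/3600 = 63.9948583
  N ⇒ keep positive
  Lon: 117 + 41/60 + 34.7/3600 = 117.6929722
  hemisphere W, so the sign is −
Point 3:
  Latitude: 88 + 59.942/60 = 88.9990333
  S ⇒ negate
  λ: 28.293′ = 0.471550°; total 109.4715500
  hemisphere W, so the sign is −
Point 4:
  φ: 22.571′ = 0.376183°; total 0.3761833
  hemisphere S, so the sign is −
  Longitude: 13.57′ = 0.226167°; total 85.2261667
  W → negative

1. -89.974556, 126.572861
2. 63.994858, -117.692972
3. -88.999033, -109.471550
4. -0.376183, -85.226167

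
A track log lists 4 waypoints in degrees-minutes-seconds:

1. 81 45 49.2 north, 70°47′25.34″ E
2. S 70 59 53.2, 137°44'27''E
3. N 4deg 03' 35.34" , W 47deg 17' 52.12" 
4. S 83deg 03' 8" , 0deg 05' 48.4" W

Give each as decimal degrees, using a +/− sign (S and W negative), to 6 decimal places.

Point 1:
  Lat: 45′ + 49.2″ = 45.82000′; 81 + 45.82000/60 = 81.7636667
  N → positive
  Longitude: 70° + 47/60 + 25.34/3600 = 70 + 0.783333 + 0.007039 = 70.7903722
  E ⇒ keep positive
Point 2:
  φ: 59′ + 53.2″ = 59.88667′; 70 + 59.88667/60 = 70.9981111
  S ⇒ negate
  λ: 44′ + 27″ = 44.45000′; 137 + 44.45000/60 = 137.7408333
  E ⇒ keep positive
Point 3:
  Latitude: 3′ + 35.34″ = 3.58900′; 4 + 3.58900/60 = 4.0598167
  N ⇒ keep positive
  Lon: 17′ + 52.12″ = 17.86867′; 47 + 17.86867/60 = 47.2978111
  hemisphere W, so the sign is −
Point 4:
  Lat: 83 + 3/60 + 8/3600 = 83.0522222
  S ⇒ negate
  Longitude: 5′ + 48.4″ = 5.80667′; 0 + 5.80667/60 = 0.0967778
  W → negative

1. 81.763667, 70.790372
2. -70.998111, 137.740833
3. 4.059817, -47.297811
4. -83.052222, -0.096778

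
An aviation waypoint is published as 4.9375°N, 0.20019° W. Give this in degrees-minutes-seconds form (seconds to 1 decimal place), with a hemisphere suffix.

4°56′15.0″ N, 0°12′0.7″ W

Lat: 0.937500 × 60 = 56.25000′ → 56′, remainder × 60 = 15.000″
Lon: whole degrees 0; 12.01140′ → 12′ and 0.684″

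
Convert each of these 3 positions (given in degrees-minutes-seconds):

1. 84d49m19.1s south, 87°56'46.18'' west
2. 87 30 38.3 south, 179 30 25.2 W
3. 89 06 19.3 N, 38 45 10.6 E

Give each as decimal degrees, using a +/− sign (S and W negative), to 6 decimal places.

1. -84.821972, -87.946161
2. -87.510639, -179.507000
3. 89.105361, 38.752944

Point 1:
  φ: 84° + 49/60 + 19.1/3600 = 84 + 0.816667 + 0.005306 = 84.8219722
  S → negative
  λ: 87 + 56/60 + 46.18/3600 = 87.9461611
  hemisphere W, so the sign is −
Point 2:
  Latitude: 87° + 30/60 + 38.3/3600 = 87 + 0.500000 + 0.010639 = 87.5106389
  S → negative
  λ: 30′ + 25.2″ = 30.42000′; 179 + 30.42000/60 = 179.5070000
  hemisphere W, so the sign is −
Point 3:
  φ: 89 + 6/60 + 19.3/3600 = 89.1053611
  N → positive
  Lon: 38° + 45/60 + 10.6/3600 = 38 + 0.750000 + 0.002944 = 38.7529444
  E ⇒ keep positive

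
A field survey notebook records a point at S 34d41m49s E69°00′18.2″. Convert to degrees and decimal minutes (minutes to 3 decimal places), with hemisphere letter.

34° 41.817′ S, 69° 0.303′ E

Latitude: seconds/60 = 0.81667; minutes = 41 + 0.81667 = 41.81667
λ: seconds/60 = 0.30333; minutes = 0 + 0.30333 = 0.30333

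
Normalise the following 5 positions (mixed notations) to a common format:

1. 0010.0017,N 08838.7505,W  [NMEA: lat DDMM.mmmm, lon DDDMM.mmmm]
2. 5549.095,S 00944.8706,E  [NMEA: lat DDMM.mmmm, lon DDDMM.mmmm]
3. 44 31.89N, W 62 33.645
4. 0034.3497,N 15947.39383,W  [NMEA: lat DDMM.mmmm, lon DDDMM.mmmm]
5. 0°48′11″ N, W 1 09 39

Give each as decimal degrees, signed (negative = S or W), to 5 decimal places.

Point 1:
  Lat: degrees = first 2 digits = 0, minutes = 10.0017; 0 + 10.0017/60 = 0.166695
  N ⇒ keep positive
  Lon: degrees = first 3 digits = 88, minutes = 38.7505; 88 + 38.7505/60 = 88.645842
  W → negative
Point 2:
  φ: degrees = first 2 digits = 55, minutes = 49.095; 55 + 49.095/60 = 55.818250
  S → negative
  λ: degrees = first 3 digits = 9, minutes = 44.8706; 9 + 44.8706/60 = 9.747843
  E ⇒ keep positive
Point 3:
  φ: 44 + 31.89/60 = 44.531500
  N ⇒ keep positive
  λ: 62 + 33.645/60 = 62.560750
  W → negative
Point 4:
  Latitude: degrees = first 2 digits = 0, minutes = 34.3497; 0 + 34.3497/60 = 0.572495
  N → positive
  λ: degrees = first 3 digits = 159, minutes = 47.39383; 159 + 47.39383/60 = 159.789897
  hemisphere W, so the sign is −
Point 5:
  Lat: 48′ + 11″ = 48.18333′; 0 + 48.18333/60 = 0.803056
  N ⇒ keep positive
  λ: 1 + 9/60 + 39/3600 = 1.160833
  hemisphere W, so the sign is −

1. 0.16670, -88.64584
2. -55.81825, 9.74784
3. 44.53150, -62.56075
4. 0.57250, -159.78990
5. 0.80306, -1.16083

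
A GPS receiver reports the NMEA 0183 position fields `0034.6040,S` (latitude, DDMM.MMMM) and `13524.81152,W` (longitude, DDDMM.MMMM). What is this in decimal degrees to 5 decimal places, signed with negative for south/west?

-0.57673, -135.41353

Lat: split at 2 digits → 00° and 34.604′; 0 + 34.604/60 = 0.576733
hemisphere S, so the sign is −
Longitude: degrees = first 3 digits = 135, minutes = 24.81152; 135 + 24.81152/60 = 135.413525
W → negative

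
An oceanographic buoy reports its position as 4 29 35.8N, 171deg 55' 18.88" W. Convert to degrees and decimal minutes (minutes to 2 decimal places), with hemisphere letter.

Latitude: 29 + 35.8/60 = 29.5967′
Lon: 55 + 18.88/60 = 55.3147′

4° 29.60′ N, 171° 55.31′ W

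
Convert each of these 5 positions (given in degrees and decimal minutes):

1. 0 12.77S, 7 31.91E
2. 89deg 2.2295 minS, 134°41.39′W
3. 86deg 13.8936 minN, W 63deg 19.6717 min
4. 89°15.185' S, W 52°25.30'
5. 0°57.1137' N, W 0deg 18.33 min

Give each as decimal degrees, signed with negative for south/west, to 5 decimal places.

1. -0.21283, 7.53183
2. -89.03716, -134.68983
3. 86.23156, -63.32786
4. -89.25308, -52.42167
5. 0.95190, -0.30550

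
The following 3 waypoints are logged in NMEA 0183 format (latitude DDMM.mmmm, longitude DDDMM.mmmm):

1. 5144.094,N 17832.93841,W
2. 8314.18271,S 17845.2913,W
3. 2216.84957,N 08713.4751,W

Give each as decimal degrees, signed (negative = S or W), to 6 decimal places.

1. 51.734900, -178.548974
2. -83.236379, -178.754855
3. 22.280826, -87.224585

Point 1:
  φ: degrees = first 2 digits = 51, minutes = 44.094; 51 + 44.094/60 = 51.7349000
  N ⇒ keep positive
  Lon: degrees = first 3 digits = 178, minutes = 32.93841; 178 + 32.93841/60 = 178.5489735
  W ⇒ negate
Point 2:
  Lat: degrees = first 2 digits = 83, minutes = 14.18271; 83 + 14.18271/60 = 83.2363785
  S ⇒ negate
  λ: degrees = first 3 digits = 178, minutes = 45.2913; 178 + 45.2913/60 = 178.7548550
  W ⇒ negate
Point 3:
  φ: degrees = first 2 digits = 22, minutes = 16.84957; 22 + 16.84957/60 = 22.2808262
  N ⇒ keep positive
  Lon: degrees = first 3 digits = 87, minutes = 13.4751; 87 + 13.4751/60 = 87.2245850
  W → negative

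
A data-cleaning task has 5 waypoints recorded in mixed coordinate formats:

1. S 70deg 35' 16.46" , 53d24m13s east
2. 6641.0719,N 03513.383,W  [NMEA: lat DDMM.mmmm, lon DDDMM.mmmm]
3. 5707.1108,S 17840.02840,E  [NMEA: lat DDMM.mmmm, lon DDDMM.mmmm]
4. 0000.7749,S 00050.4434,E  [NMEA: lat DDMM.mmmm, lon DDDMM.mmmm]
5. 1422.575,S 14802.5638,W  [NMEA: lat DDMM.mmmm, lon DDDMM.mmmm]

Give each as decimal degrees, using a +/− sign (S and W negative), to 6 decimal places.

1. -70.587906, 53.403611
2. 66.684532, -35.223050
3. -57.118513, 178.667140
4. -0.012915, 0.840723
5. -14.376250, -148.042730

Point 1:
  Latitude: 70 + 35/60 + 16.46/3600 = 70.5879056
  S ⇒ negate
  λ: 53 + 24/60 + 13/3600 = 53.4036111
  E ⇒ keep positive
Point 2:
  φ: degrees = first 2 digits = 66, minutes = 41.0719; 66 + 41.0719/60 = 66.6845317
  N ⇒ keep positive
  λ: degrees = first 3 digits = 35, minutes = 13.383; 35 + 13.383/60 = 35.2230500
  W ⇒ negate
Point 3:
  Latitude: degrees = first 2 digits = 57, minutes = 7.1108; 57 + 7.1108/60 = 57.1185133
  S ⇒ negate
  Lon: degrees = first 3 digits = 178, minutes = 40.0284; 178 + 40.0284/60 = 178.6671400
  E ⇒ keep positive
Point 4:
  Lat: degrees = first 2 digits = 0, minutes = 0.7749; 0 + 0.7749/60 = 0.0129150
  S ⇒ negate
  λ: degrees = first 3 digits = 0, minutes = 50.4434; 0 + 50.4434/60 = 0.8407233
  E → positive
Point 5:
  Lat: degrees = first 2 digits = 14, minutes = 22.575; 14 + 22.575/60 = 14.3762500
  S → negative
  λ: degrees = first 3 digits = 148, minutes = 2.5638; 148 + 2.5638/60 = 148.0427300
  W → negative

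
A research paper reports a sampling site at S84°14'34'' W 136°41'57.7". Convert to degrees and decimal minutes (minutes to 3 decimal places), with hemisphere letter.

Lat: 14 + 34/60 = 14.56667′
Lon: 41 + 57.7/60 = 41.96167′

84° 14.567′ S, 136° 41.962′ W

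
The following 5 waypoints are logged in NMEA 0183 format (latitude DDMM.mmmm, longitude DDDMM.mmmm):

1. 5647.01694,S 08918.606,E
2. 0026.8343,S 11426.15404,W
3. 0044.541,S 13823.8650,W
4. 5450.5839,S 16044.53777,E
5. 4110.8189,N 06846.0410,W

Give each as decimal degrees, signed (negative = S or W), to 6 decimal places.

1. -56.783616, 89.310100
2. -0.447238, -114.435901
3. -0.742350, -138.397750
4. -54.843065, 160.742296
5. 41.180315, -68.767350

Point 1:
  Latitude: split at 2 digits → 56° and 47.01694′; 56 + 47.01694/60 = 56.7836157
  hemisphere S, so the sign is −
  Lon: split at 3 digits → 089° and 18.606′; 89 + 18.606/60 = 89.3101000
  E ⇒ keep positive
Point 2:
  Latitude: split at 2 digits → 00° and 26.8343′; 0 + 26.8343/60 = 0.4472383
  S → negative
  λ: degrees = first 3 digits = 114, minutes = 26.15404; 114 + 26.15404/60 = 114.4359007
  W → negative
Point 3:
  φ: split at 2 digits → 00° and 44.541′; 0 + 44.541/60 = 0.7423500
  S ⇒ negate
  λ: degrees = first 3 digits = 138, minutes = 23.865; 138 + 23.865/60 = 138.3977500
  hemisphere W, so the sign is −
Point 4:
  Lat: degrees = first 2 digits = 54, minutes = 50.5839; 54 + 50.5839/60 = 54.8430650
  S ⇒ negate
  Lon: split at 3 digits → 160° and 44.53777′; 160 + 44.53777/60 = 160.7422962
  E → positive
Point 5:
  Latitude: split at 2 digits → 41° and 10.8189′; 41 + 10.8189/60 = 41.1803150
  N ⇒ keep positive
  λ: split at 3 digits → 068° and 46.041′; 68 + 46.041/60 = 68.7673500
  W ⇒ negate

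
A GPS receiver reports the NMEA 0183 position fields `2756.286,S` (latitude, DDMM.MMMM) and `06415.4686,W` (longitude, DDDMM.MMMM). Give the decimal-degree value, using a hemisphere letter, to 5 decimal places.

φ: degrees = first 2 digits = 27, minutes = 56.286; 27 + 56.286/60 = 27.938100
Lon: split at 3 digits → 064° and 15.4686′; 64 + 15.4686/60 = 64.257810

27.93810° S, 64.25781° W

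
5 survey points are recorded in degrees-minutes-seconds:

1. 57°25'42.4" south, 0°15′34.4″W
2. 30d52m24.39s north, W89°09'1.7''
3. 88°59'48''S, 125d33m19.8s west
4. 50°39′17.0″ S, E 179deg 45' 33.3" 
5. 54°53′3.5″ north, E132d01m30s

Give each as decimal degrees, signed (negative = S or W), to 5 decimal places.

1. -57.42844, -0.25956
2. 30.87344, -89.15047
3. -88.99667, -125.55550
4. -50.65472, 179.75925
5. 54.88431, 132.02500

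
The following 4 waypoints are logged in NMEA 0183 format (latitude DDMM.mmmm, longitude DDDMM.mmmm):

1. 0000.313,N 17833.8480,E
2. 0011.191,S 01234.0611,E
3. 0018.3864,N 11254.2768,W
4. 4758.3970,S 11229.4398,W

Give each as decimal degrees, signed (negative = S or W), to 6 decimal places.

Point 1:
  Latitude: split at 2 digits → 00° and 0.313′; 0 + 0.313/60 = 0.0052167
  N ⇒ keep positive
  λ: split at 3 digits → 178° and 33.848′; 178 + 33.848/60 = 178.5641333
  E → positive
Point 2:
  φ: split at 2 digits → 00° and 11.191′; 0 + 11.191/60 = 0.1865167
  hemisphere S, so the sign is −
  λ: split at 3 digits → 012° and 34.0611′; 12 + 34.0611/60 = 12.5676850
  E ⇒ keep positive
Point 3:
  φ: degrees = first 2 digits = 0, minutes = 18.3864; 0 + 18.3864/60 = 0.3064400
  N → positive
  λ: split at 3 digits → 112° and 54.2768′; 112 + 54.2768/60 = 112.9046133
  hemisphere W, so the sign is −
Point 4:
  Lat: split at 2 digits → 47° and 58.397′; 47 + 58.397/60 = 47.9732833
  S → negative
  λ: degrees = first 3 digits = 112, minutes = 29.4398; 112 + 29.4398/60 = 112.4906633
  W → negative

1. 0.005217, 178.564133
2. -0.186517, 12.567685
3. 0.306440, -112.904613
4. -47.973283, -112.490663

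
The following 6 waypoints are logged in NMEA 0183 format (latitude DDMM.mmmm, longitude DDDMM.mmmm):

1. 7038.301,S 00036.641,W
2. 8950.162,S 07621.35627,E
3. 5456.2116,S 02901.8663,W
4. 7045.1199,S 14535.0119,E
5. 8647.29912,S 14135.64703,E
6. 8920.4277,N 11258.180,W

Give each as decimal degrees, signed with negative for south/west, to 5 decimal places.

1. -70.63835, -0.61068
2. -89.83603, 76.35594
3. -54.93686, -29.03111
4. -70.75200, 145.58353
5. -86.78832, 141.59412
6. 89.34046, -112.96967

Point 1:
  Lat: split at 2 digits → 70° and 38.301′; 70 + 38.301/60 = 70.638350
  S ⇒ negate
  Lon: split at 3 digits → 000° and 36.641′; 0 + 36.641/60 = 0.610683
  W ⇒ negate
Point 2:
  Latitude: degrees = first 2 digits = 89, minutes = 50.162; 89 + 50.162/60 = 89.836033
  S → negative
  λ: degrees = first 3 digits = 76, minutes = 21.35627; 76 + 21.35627/60 = 76.355938
  E ⇒ keep positive
Point 3:
  Lat: split at 2 digits → 54° and 56.2116′; 54 + 56.2116/60 = 54.936860
  S → negative
  λ: degrees = first 3 digits = 29, minutes = 1.8663; 29 + 1.8663/60 = 29.031105
  W ⇒ negate
Point 4:
  Lat: degrees = first 2 digits = 70, minutes = 45.1199; 70 + 45.1199/60 = 70.751998
  S ⇒ negate
  Longitude: split at 3 digits → 145° and 35.0119′; 145 + 35.0119/60 = 145.583532
  E → positive
Point 5:
  Latitude: split at 2 digits → 86° and 47.29912′; 86 + 47.29912/60 = 86.788319
  hemisphere S, so the sign is −
  Longitude: split at 3 digits → 141° and 35.64703′; 141 + 35.64703/60 = 141.594117
  E ⇒ keep positive
Point 6:
  φ: split at 2 digits → 89° and 20.4277′; 89 + 20.4277/60 = 89.340462
  N → positive
  λ: split at 3 digits → 112° and 58.18′; 112 + 58.18/60 = 112.969667
  hemisphere W, so the sign is −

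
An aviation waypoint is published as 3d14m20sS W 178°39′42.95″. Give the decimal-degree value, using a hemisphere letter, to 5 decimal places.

3.23889° S, 178.66193° W

Lat: 3 + 14/60 + 20/3600 = 3.238889
λ: 178° + 39/60 + 42.95/3600 = 178 + 0.650000 + 0.011931 = 178.661931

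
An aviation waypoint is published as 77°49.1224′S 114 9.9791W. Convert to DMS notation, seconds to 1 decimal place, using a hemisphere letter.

77°49′7.3″ S, 114°09′58.7″ W

Lat: fractional minutes 0.12240 × 60 = 7.344″
Lon: 9.97910′ → 9′ and 0.97910 × 60 = 58.746″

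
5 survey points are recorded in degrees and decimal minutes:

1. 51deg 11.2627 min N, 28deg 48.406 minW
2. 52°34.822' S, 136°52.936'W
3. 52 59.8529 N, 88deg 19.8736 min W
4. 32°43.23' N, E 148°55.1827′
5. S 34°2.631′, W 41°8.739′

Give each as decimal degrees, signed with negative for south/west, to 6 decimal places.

1. 51.187712, -28.806767
2. -52.580367, -136.882267
3. 52.997548, -88.331227
4. 32.720500, 148.919712
5. -34.043850, -41.145650

Point 1:
  Lat: 11.2627′ = 0.187712°; total 51.1877117
  N → positive
  Longitude: 28 + 48.406/60 = 28.8067667
  hemisphere W, so the sign is −
Point 2:
  φ: 52 + 34.822/60 = 52.5803667
  S → negative
  Longitude: 136 + 52.936/60 = 136.8822667
  hemisphere W, so the sign is −
Point 3:
  Lat: 59.8529′ = 0.997548°; total 52.9975483
  N → positive
  Lon: 88 + 19.8736/60 = 88.3312267
  hemisphere W, so the sign is −
Point 4:
  φ: 43.23′ = 0.720500°; total 32.7205000
  N → positive
  Lon: 148 + 55.1827/60 = 148.9197117
  E ⇒ keep positive
Point 5:
  Latitude: 34 + 2.631/60 = 34.0438500
  S → negative
  Lon: 41 + 8.739/60 = 41.1456500
  hemisphere W, so the sign is −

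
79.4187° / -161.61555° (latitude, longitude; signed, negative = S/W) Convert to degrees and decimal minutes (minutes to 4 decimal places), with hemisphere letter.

79° 25.1220′ N, 161° 36.9330′ W

Latitude: fractional part 0.418700 → 25.122000 minutes
Longitude is negative → W; |value| = 161.615550
Longitude: fractional part 0.615550 → 36.933000 minutes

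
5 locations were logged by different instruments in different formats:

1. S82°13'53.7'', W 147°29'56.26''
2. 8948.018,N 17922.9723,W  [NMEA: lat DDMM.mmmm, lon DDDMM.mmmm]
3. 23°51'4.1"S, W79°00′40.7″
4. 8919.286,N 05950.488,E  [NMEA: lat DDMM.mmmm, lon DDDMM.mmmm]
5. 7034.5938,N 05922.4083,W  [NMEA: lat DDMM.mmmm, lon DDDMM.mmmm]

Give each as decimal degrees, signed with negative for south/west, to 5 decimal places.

1. -82.23158, -147.49896
2. 89.80030, -179.38287
3. -23.85114, -79.01131
4. 89.32143, 59.84147
5. 70.57656, -59.37347

Point 1:
  Latitude: 13′ + 53.7″ = 13.89500′; 82 + 13.89500/60 = 82.231583
  S ⇒ negate
  λ: 29′ + 56.26″ = 29.93767′; 147 + 29.93767/60 = 147.498961
  W → negative
Point 2:
  Latitude: split at 2 digits → 89° and 48.018′; 89 + 48.018/60 = 89.800300
  N → positive
  Longitude: degrees = first 3 digits = 179, minutes = 22.9723; 179 + 22.9723/60 = 179.382872
  hemisphere W, so the sign is −
Point 3:
  Lat: 51′ + 4.1″ = 51.06833′; 23 + 51.06833/60 = 23.851139
  S ⇒ negate
  Lon: 79° + 0/60 + 40.7/3600 = 79 + 0.000000 + 0.011306 = 79.011306
  W → negative
Point 4:
  Lat: split at 2 digits → 89° and 19.286′; 89 + 19.286/60 = 89.321433
  N ⇒ keep positive
  Lon: degrees = first 3 digits = 59, minutes = 50.488; 59 + 50.488/60 = 59.841467
  E → positive
Point 5:
  φ: degrees = first 2 digits = 70, minutes = 34.5938; 70 + 34.5938/60 = 70.576563
  N → positive
  Longitude: degrees = first 3 digits = 59, minutes = 22.4083; 59 + 22.4083/60 = 59.373472
  hemisphere W, so the sign is −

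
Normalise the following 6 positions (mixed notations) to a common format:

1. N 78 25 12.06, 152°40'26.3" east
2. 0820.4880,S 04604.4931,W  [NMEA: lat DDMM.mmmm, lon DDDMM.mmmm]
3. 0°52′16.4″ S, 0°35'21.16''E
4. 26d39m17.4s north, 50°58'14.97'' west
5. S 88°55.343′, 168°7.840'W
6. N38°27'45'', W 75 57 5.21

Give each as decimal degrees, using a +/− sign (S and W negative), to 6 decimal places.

1. 78.420017, 152.673972
2. -8.341467, -46.074885
3. -0.871222, 0.589211
4. 26.654833, -50.970825
5. -88.922383, -168.130667
6. 38.462500, -75.951447

Point 1:
  φ: 25′ + 12.06″ = 25.20100′; 78 + 25.20100/60 = 78.4200167
  N → positive
  Longitude: 152 + 40/60 + 26.3/3600 = 152.6739722
  E ⇒ keep positive
Point 2:
  φ: degrees = first 2 digits = 8, minutes = 20.488; 8 + 20.488/60 = 8.3414667
  hemisphere S, so the sign is −
  Lon: degrees = first 3 digits = 46, minutes = 4.4931; 46 + 4.4931/60 = 46.0748850
  W ⇒ negate
Point 3:
  φ: 0 + 52/60 + 16.4/3600 = 0.8712222
  S ⇒ negate
  Lon: 0° + 35/60 + 21.16/3600 = 0 + 0.583333 + 0.005878 = 0.5892111
  E → positive
Point 4:
  Lat: 39′ + 17.4″ = 39.29000′; 26 + 39.29000/60 = 26.6548333
  N ⇒ keep positive
  Longitude: 58′ + 14.97″ = 58.24950′; 50 + 58.24950/60 = 50.9708250
  hemisphere W, so the sign is −
Point 5:
  Latitude: 88 + 55.343/60 = 88.9223833
  S ⇒ negate
  λ: 7.84′ = 0.130667°; total 168.1306667
  hemisphere W, so the sign is −
Point 6:
  φ: 38 + 27/60 + 45/3600 = 38.4625000
  N ⇒ keep positive
  Longitude: 75° + 57/60 + 5.21/3600 = 75 + 0.950000 + 0.001447 = 75.9514472
  W ⇒ negate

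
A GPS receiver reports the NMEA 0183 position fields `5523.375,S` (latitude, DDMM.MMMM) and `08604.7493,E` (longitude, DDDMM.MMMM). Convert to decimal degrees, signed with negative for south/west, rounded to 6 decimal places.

Latitude: degrees = first 2 digits = 55, minutes = 23.375; 55 + 23.375/60 = 55.3895833
hemisphere S, so the sign is −
Lon: split at 3 digits → 086° and 4.7493′; 86 + 4.7493/60 = 86.0791550
E ⇒ keep positive

-55.389583, 86.079155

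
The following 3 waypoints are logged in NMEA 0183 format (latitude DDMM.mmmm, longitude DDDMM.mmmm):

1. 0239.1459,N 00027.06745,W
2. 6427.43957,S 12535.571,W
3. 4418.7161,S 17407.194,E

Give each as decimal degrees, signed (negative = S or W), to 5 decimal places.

Point 1:
  φ: degrees = first 2 digits = 2, minutes = 39.1459; 2 + 39.1459/60 = 2.652432
  N → positive
  Longitude: split at 3 digits → 000° and 27.06745′; 0 + 27.06745/60 = 0.451124
  hemisphere W, so the sign is −
Point 2:
  φ: degrees = first 2 digits = 64, minutes = 27.43957; 64 + 27.43957/60 = 64.457326
  hemisphere S, so the sign is −
  Longitude: degrees = first 3 digits = 125, minutes = 35.571; 125 + 35.571/60 = 125.592850
  hemisphere W, so the sign is −
Point 3:
  Latitude: degrees = first 2 digits = 44, minutes = 18.7161; 44 + 18.7161/60 = 44.311935
  hemisphere S, so the sign is −
  Longitude: degrees = first 3 digits = 174, minutes = 7.194; 174 + 7.194/60 = 174.119900
  E ⇒ keep positive

1. 2.65243, -0.45112
2. -64.45733, -125.59285
3. -44.31194, 174.11990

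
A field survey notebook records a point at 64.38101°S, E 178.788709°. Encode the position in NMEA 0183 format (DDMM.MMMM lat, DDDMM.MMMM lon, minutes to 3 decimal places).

φ: 64° + 0.381010 × 60 = 64° 22.86060′
Longitude: 178° + 0.788709 × 60 = 178° 47.32254′

6422.861,S / 17847.323,E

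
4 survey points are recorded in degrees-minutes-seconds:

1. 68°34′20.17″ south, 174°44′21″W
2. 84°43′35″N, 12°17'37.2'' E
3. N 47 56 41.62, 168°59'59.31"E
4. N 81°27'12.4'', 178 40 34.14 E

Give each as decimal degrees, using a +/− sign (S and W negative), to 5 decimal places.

Point 1:
  Latitude: 34′ + 20.17″ = 34.33617′; 68 + 34.33617/60 = 68.572269
  S ⇒ negate
  λ: 174 + 44/60 + 21/3600 = 174.739167
  W ⇒ negate
Point 2:
  φ: 84 + 43/60 + 35/3600 = 84.726389
  N → positive
  Lon: 12° + 17/60 + 37.2/3600 = 12 + 0.283333 + 0.010333 = 12.293667
  E → positive
Point 3:
  Latitude: 47° + 56/60 + 41.62/3600 = 47 + 0.933333 + 0.011561 = 47.944894
  N → positive
  Longitude: 59′ + 59.31″ = 59.98850′; 168 + 59.98850/60 = 168.999808
  E → positive
Point 4:
  Lat: 81° + 27/60 + 12.4/3600 = 81 + 0.450000 + 0.003444 = 81.453444
  N ⇒ keep positive
  λ: 40′ + 34.14″ = 40.56900′; 178 + 40.56900/60 = 178.676150
  E → positive

1. -68.57227, -174.73917
2. 84.72639, 12.29367
3. 47.94489, 168.99981
4. 81.45344, 178.67615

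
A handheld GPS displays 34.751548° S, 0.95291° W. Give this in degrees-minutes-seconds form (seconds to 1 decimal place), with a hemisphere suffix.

Lat: 0.751548° → 45.09288′; 0.09288 × 60 = 5.573″
λ: 0.952910 × 60 = 57.17460′ → 57′, remainder × 60 = 10.476″

34°45′5.6″ S, 0°57′10.5″ W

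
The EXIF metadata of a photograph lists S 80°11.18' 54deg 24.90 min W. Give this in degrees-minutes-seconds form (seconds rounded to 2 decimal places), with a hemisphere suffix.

80°11′10.80″ S, 54°24′54.00″ W

φ: fractional minutes 0.18000 × 60 = 10.8000″
λ: 24.90000′ → 24′ and 0.90000 × 60 = 54.0000″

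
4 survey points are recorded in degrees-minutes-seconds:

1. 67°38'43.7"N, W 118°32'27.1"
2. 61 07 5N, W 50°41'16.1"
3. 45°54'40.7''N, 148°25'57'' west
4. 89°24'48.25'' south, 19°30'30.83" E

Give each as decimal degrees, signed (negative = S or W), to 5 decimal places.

Point 1:
  Lat: 67° + 38/60 + 43.7/3600 = 67 + 0.633333 + 0.012139 = 67.645472
  N → positive
  Longitude: 32′ + 27.1″ = 32.45167′; 118 + 32.45167/60 = 118.540861
  W ⇒ negate
Point 2:
  φ: 7′ + 5″ = 7.08333′; 61 + 7.08333/60 = 61.118056
  N → positive
  λ: 50 + 41/60 + 16.1/3600 = 50.687806
  hemisphere W, so the sign is −
Point 3:
  Latitude: 45 + 54/60 + 40.7/3600 = 45.911306
  N → positive
  λ: 148 + 25/60 + 57/3600 = 148.432500
  W ⇒ negate
Point 4:
  φ: 89° + 24/60 + 48.25/3600 = 89 + 0.400000 + 0.013403 = 89.413403
  S ⇒ negate
  Longitude: 30′ + 30.83″ = 30.51383′; 19 + 30.51383/60 = 19.508564
  E ⇒ keep positive

1. 67.64547, -118.54086
2. 61.11806, -50.68781
3. 45.91131, -148.43250
4. -89.41340, 19.50856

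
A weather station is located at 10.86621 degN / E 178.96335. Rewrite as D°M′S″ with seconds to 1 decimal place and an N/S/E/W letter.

10°51′58.4″ N, 178°57′48.1″ E

φ: 0.866210 × 60 = 51.97260′ → 51′, remainder × 60 = 58.356″
λ: 0.963350° → 57.80100′; 0.80100 × 60 = 48.060″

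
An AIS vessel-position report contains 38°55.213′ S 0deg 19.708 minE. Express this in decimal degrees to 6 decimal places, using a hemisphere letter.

Latitude: 55.213′ = 0.920217°; total 38.9202167
Longitude: 19.708′ = 0.328467°; total 0.3284667

38.920217° S, 0.328467° E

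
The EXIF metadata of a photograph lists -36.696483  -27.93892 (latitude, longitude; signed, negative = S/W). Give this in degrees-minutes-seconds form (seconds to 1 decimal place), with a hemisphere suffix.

36°41′47.3″ S, 27°56′20.1″ W

Latitude is negative → S; |value| = 36.696483
Lat: 0.696483° → 41.78898′; 0.78898 × 60 = 47.339″
Longitude is negative → W; |value| = 27.938920
Lon: 0.938920 × 60 = 56.33520′ → 56′, remainder × 60 = 20.112″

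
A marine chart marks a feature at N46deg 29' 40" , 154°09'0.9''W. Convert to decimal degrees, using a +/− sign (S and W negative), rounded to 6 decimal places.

46.494444, -154.150250

Lat: 29′ + 40″ = 29.66667′; 46 + 29.66667/60 = 46.4944444
N → positive
λ: 154° + 9/60 + 0.9/3600 = 154 + 0.150000 + 0.000250 = 154.1502500
W → negative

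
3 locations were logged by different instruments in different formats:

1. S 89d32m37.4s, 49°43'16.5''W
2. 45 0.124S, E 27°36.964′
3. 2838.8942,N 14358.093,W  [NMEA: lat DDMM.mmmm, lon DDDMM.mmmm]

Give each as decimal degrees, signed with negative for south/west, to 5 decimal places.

1. -89.54372, -49.72125
2. -45.00207, 27.61607
3. 28.64824, -143.96822

Point 1:
  φ: 89 + 32/60 + 37.4/3600 = 89.543722
  S ⇒ negate
  Lon: 43′ + 16.5″ = 43.27500′; 49 + 43.27500/60 = 49.721250
  hemisphere W, so the sign is −
Point 2:
  φ: 45 + 0.124/60 = 45.002067
  hemisphere S, so the sign is −
  Longitude: 36.964′ = 0.616067°; total 27.616067
  E → positive
Point 3:
  Latitude: degrees = first 2 digits = 28, minutes = 38.8942; 28 + 38.8942/60 = 28.648237
  N → positive
  Longitude: degrees = first 3 digits = 143, minutes = 58.093; 143 + 58.093/60 = 143.968217
  hemisphere W, so the sign is −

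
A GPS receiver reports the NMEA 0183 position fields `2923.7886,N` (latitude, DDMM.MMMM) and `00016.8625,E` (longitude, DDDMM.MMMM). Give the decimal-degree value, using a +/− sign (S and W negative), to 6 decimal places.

φ: split at 2 digits → 29° and 23.7886′; 29 + 23.7886/60 = 29.3964767
N → positive
λ: degrees = first 3 digits = 0, minutes = 16.8625; 0 + 16.8625/60 = 0.2810417
E → positive

29.396477, 0.281042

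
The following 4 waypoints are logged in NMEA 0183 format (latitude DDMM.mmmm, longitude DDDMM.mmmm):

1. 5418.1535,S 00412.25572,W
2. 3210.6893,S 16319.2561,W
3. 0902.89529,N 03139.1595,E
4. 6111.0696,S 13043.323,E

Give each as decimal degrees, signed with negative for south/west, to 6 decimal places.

1. -54.302558, -4.204262
2. -32.178155, -163.320935
3. 9.048255, 31.652658
4. -61.184493, 130.722050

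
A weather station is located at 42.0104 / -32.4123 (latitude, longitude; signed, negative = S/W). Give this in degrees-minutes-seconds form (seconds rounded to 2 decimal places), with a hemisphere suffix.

42°00′37.44″ N, 32°24′44.28″ W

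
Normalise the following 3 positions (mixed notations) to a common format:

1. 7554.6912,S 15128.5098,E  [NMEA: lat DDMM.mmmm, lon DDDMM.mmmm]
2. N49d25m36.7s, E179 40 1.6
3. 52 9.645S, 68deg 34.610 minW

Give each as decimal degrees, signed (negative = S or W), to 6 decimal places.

Point 1:
  φ: split at 2 digits → 75° and 54.6912′; 75 + 54.6912/60 = 75.9115200
  S ⇒ negate
  Lon: degrees = first 3 digits = 151, minutes = 28.5098; 151 + 28.5098/60 = 151.4751633
  E ⇒ keep positive
Point 2:
  φ: 49° + 25/60 + 36.7/3600 = 49 + 0.416667 + 0.010194 = 49.4268611
  N ⇒ keep positive
  Longitude: 179° + 40/60 + 1.6/3600 = 179 + 0.666667 + 0.000444 = 179.6671111
  E ⇒ keep positive
Point 3:
  Lat: 52 + 9.645/60 = 52.1607500
  S ⇒ negate
  λ: 34.61′ = 0.576833°; total 68.5768333
  hemisphere W, so the sign is −

1. -75.911520, 151.475163
2. 49.426861, 179.667111
3. -52.160750, -68.576833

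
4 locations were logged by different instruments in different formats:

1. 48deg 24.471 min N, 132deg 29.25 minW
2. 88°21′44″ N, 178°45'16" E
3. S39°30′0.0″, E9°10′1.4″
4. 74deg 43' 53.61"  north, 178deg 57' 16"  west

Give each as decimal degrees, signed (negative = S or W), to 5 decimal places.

Point 1:
  φ: 24.471′ = 0.407850°; total 48.407850
  N ⇒ keep positive
  Longitude: 29.25′ = 0.487500°; total 132.487500
  W → negative
Point 2:
  φ: 88° + 21/60 + 44/3600 = 88 + 0.350000 + 0.012222 = 88.362222
  N → positive
  Longitude: 45′ + 16″ = 45.26667′; 178 + 45.26667/60 = 178.754444
  E → positive
Point 3:
  Latitude: 39 + 30/60 + 0/3600 = 39.500000
  hemisphere S, so the sign is −
  Lon: 10′ + 1.4″ = 10.02333′; 9 + 10.02333/60 = 9.167056
  E → positive
Point 4:
  Latitude: 74° + 43/60 + 53.61/3600 = 74 + 0.716667 + 0.014892 = 74.731558
  N → positive
  Longitude: 178° + 57/60 + 16/3600 = 178 + 0.950000 + 0.004444 = 178.954444
  W ⇒ negate

1. 48.40785, -132.48750
2. 88.36222, 178.75444
3. -39.50000, 9.16706
4. 74.73156, -178.95444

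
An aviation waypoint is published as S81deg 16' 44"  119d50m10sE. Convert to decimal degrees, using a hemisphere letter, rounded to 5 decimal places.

Lat: 81° + 16/60 + 44/3600 = 81 + 0.266667 + 0.012222 = 81.278889
Lon: 119 + 50/60 + 10/3600 = 119.836111

81.27889° S, 119.83611° E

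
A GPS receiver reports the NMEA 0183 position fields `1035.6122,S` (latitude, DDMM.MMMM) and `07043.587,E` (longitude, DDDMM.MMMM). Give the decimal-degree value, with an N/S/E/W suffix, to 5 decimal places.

Latitude: split at 2 digits → 10° and 35.6122′; 10 + 35.6122/60 = 10.593537
λ: split at 3 digits → 070° and 43.587′; 70 + 43.587/60 = 70.726450

10.59354° S, 70.72645° E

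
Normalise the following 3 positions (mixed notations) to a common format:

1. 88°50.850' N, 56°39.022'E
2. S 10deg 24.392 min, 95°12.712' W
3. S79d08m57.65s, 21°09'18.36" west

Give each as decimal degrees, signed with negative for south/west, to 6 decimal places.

Point 1:
  φ: 88 + 50.85/60 = 88.8475000
  N → positive
  Longitude: 56 + 39.022/60 = 56.6503667
  E ⇒ keep positive
Point 2:
  φ: 10 + 24.392/60 = 10.4065333
  S ⇒ negate
  Lon: 12.712′ = 0.211867°; total 95.2118667
  hemisphere W, so the sign is −
Point 3:
  φ: 8′ + 57.65″ = 8.96083′; 79 + 8.96083/60 = 79.1493472
  hemisphere S, so the sign is −
  Lon: 21 + 9/60 + 18.36/3600 = 21.1551000
  W → negative

1. 88.847500, 56.650367
2. -10.406533, -95.211867
3. -79.149347, -21.155100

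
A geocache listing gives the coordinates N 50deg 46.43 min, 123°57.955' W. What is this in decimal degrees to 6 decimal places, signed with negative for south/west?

50.773833, -123.965917

Lat: 50 + 46.43/60 = 50.7738333
N → positive
λ: 123 + 57.955/60 = 123.9659167
W ⇒ negate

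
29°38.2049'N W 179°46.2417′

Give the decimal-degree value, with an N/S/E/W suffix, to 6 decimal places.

29.636748° N, 179.770695° W

Latitude: 38.2049′ = 0.636748°; total 29.6367483
Longitude: 179 + 46.2417/60 = 179.7706950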